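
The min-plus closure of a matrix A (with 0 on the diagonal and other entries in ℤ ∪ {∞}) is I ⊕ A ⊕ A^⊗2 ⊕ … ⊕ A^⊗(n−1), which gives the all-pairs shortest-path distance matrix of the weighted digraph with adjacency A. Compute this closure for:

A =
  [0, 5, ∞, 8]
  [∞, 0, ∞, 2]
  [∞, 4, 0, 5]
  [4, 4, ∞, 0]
Closure =
  [0, 5, ∞, 7]
  [6, 0, ∞, 2]
  [9, 4, 0, 5]
  [4, 4, ∞, 0]

This is the Floyd-Warshall all-pairs shortest-path computation. For each intermediate vertex k = 0, 1, …, 3, update dist[i][j] ← min(dist[i][j], dist[i][k] + dist[k][j]). The final matrix gives, for each (i, j), the minimum total weight of any directed path from i to j (possibly empty when i = j).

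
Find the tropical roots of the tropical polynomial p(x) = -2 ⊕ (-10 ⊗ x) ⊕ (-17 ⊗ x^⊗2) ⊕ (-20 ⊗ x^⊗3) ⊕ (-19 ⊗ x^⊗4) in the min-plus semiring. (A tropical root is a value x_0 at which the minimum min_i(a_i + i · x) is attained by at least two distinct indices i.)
Roots: {-1, 3, 7, 8}

Each tropical root is a break point of the lower envelope of the lines y = a_i + i · x (there are 5 lines, with slopes 0, 1, ..., 4). Only the lines that attain the minimum somewhere contribute to roots; other lines are dominated. Here the surviving (envelope) indices are i = 4, i = 3, i = 2, i = 1, i = 0.
Intersections between consecutive envelope lines give the roots: for adjacent envelope indices i < j the intersection is x = (a_i − a_j) / (j − i). Reading off the sorted break points: {-1, 3, 7, 8}.
Verification: at each break x_0, at least two indices attain the minimum of min_i(a_i + i · x_0).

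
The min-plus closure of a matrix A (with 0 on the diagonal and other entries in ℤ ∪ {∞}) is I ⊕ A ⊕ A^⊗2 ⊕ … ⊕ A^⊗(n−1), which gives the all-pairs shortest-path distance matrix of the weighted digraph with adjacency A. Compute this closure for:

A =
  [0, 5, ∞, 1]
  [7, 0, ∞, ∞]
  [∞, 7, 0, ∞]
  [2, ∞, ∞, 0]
Closure =
  [0, 5, ∞, 1]
  [7, 0, ∞, 8]
  [14, 7, 0, 15]
  [2, 7, ∞, 0]

This is the Floyd-Warshall all-pairs shortest-path computation. For each intermediate vertex k = 0, 1, …, 3, update dist[i][j] ← min(dist[i][j], dist[i][k] + dist[k][j]). The final matrix gives, for each (i, j), the minimum total weight of any directed path from i to j (possibly empty when i = j).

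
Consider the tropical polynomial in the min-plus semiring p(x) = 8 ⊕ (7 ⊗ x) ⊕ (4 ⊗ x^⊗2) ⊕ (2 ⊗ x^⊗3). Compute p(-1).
p(-1) = -1

A tropical monomial a ⊗ x^⊗i evaluates to a + i · x. Evaluating each term at x = -1:
  Term 0 contributes 8 + 0 · -1 = 8
  Term 1 contributes 7 + 1 · -1 = 6
  Term 2 contributes 4 + 2 · -1 = 2
  Term 3 contributes 2 + 3 · -1 = -1
p(-1) = ⊕ of these = min[8, 6, 2, -1] = -1.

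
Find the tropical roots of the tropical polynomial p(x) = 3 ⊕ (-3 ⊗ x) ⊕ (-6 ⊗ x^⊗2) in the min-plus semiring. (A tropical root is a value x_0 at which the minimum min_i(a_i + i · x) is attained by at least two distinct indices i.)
Roots: {3, 6}

Each tropical root is a break point of the lower envelope of the lines y = a_i + i · x (there are 3 lines, with slopes 0, 1, ..., 2). Only the lines that attain the minimum somewhere contribute to roots; other lines are dominated. Here the surviving (envelope) indices are i = 2, i = 1, i = 0.
Intersections between consecutive envelope lines give the roots: for adjacent envelope indices i < j the intersection is x = (a_i − a_j) / (j − i). Reading off the sorted break points: {3, 6}.
Verification: at each break x_0, at least two indices attain the minimum of min_i(a_i + i · x_0).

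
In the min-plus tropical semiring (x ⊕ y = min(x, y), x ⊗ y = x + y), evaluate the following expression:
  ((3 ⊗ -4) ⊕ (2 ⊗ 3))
((3 ⊗ -4) ⊕ (2 ⊗ 3)) = -1

Expand innermost to outermost. Recall ⊕ takes the minimum of its arguments and ⊗ takes their sum. Working out the expression ((3 ⊗ -4) ⊕ (2 ⊗ 3)) gives -1.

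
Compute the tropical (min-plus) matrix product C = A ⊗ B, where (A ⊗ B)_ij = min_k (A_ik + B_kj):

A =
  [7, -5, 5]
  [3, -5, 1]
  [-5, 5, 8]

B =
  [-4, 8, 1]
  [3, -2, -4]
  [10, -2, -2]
A ⊗ B =
  [-2, -7, -9]
  [-2, -7, -9]
  [-9, 3, -4]

Apply the min-plus product entry-by-entry:
  C[0][0] = min over k of (A[0][0] + B[0][0] = 7 + -4 = 3, A[0][1] + B[1][0] = -5 + 3 = -2, A[0][2] + B[2][0] = 5 + 10 = 15) = -2 (attained at k = 1)
  C[0][1] = min over k of (A[0][0] + B[0][1] = 7 + 8 = 15, A[0][1] + B[1][1] = -5 + -2 = -7, A[0][2] + B[2][1] = 5 + -2 = 3) = -7 (attained at k = 1)
  C[0][2] = min over k of (A[0][0] + B[0][2] = 7 + 1 = 8, A[0][1] + B[1][2] = -5 + -4 = -9, A[0][2] + B[2][2] = 5 + -2 = 3) = -9 (attained at k = 1)
  C[1][0] = min over k of (A[1][0] + B[0][0] = 3 + -4 = -1, A[1][1] + B[1][0] = -5 + 3 = -2, A[1][2] + B[2][0] = 1 + 10 = 11) = -2 (attained at k = 1)
  C[1][1] = min over k of (A[1][0] + B[0][1] = 3 + 8 = 11, A[1][1] + B[1][1] = -5 + -2 = -7, A[1][2] + B[2][1] = 1 + -2 = -1) = -7 (attained at k = 1)
  C[1][2] = min over k of (A[1][0] + B[0][2] = 3 + 1 = 4, A[1][1] + B[1][2] = -5 + -4 = -9, A[1][2] + B[2][2] = 1 + -2 = -1) = -9 (attained at k = 1)
  C[2][0] = min over k of (A[2][0] + B[0][0] = -5 + -4 = -9, A[2][1] + B[1][0] = 5 + 3 = 8, A[2][2] + B[2][0] = 8 + 10 = 18) = -9 (attained at k = 0)
  C[2][1] = min over k of (A[2][0] + B[0][1] = -5 + 8 = 3, A[2][1] + B[1][1] = 5 + -2 = 3, A[2][2] + B[2][1] = 8 + -2 = 6) = 3 (attained at k = 0)
  C[2][2] = min over k of (A[2][0] + B[0][2] = -5 + 1 = -4, A[2][1] + B[1][2] = 5 + -4 = 1, A[2][2] + B[2][2] = 8 + -2 = 6) = -4 (attained at k = 0)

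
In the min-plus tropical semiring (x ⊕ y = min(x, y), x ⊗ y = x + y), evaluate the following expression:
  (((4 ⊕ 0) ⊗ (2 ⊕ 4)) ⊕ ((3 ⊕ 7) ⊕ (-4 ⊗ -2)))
(((4 ⊕ 0) ⊗ (2 ⊕ 4)) ⊕ ((3 ⊕ 7) ⊕ (-4 ⊗ -2))) = -6

Expand innermost to outermost. Recall ⊕ takes the minimum of its arguments and ⊗ takes their sum. Working out the expression (((4 ⊕ 0) ⊗ (2 ⊕ 4)) ⊕ ((3 ⊕ 7) ⊕ (-4 ⊗ -2))) gives -6.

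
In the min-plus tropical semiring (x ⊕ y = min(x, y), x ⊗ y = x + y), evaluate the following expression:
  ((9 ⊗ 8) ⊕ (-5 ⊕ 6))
((9 ⊗ 8) ⊕ (-5 ⊕ 6)) = -5

Expand innermost to outermost. Recall ⊕ takes the minimum of its arguments and ⊗ takes their sum. Working out the expression ((9 ⊗ 8) ⊕ (-5 ⊕ 6)) gives -5.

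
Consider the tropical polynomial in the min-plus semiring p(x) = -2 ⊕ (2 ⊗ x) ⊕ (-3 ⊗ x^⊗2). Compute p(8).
p(8) = -2

A tropical monomial a ⊗ x^⊗i evaluates to a + i · x. Evaluating each term at x = 8:
  Term 0 contributes -2 + 0 · 8 = -2
  Term 1 contributes 2 + 1 · 8 = 10
  Term 2 contributes -3 + 2 · 8 = 13
p(8) = ⊕ of these = min[-2, 10, 13] = -2.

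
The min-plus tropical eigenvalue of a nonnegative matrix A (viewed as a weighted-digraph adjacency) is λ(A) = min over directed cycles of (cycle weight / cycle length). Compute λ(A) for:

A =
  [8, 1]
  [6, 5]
λ(A) = 7/2

Enumerate directed cycles and compute their means (weight / length). Sample:
  cycle 0 → 0: weight = 8, length = 1, mean = 8/1 ≈ 8.000
  cycle 1 → 1: weight = 5, length = 1, mean = 5/1 ≈ 5.000
  cycle 0 → 1 → 0: weight = 7, length = 2, mean = 7/2 ≈ 3.500
  cycle 1 → 0 → 1: weight = 7, length = 2, mean = 7/2 ≈ 3.500
Minimum mean = 3.500, attained e.g. along the cycle 0 → 1 → 0 with weight 7 and length 2. So λ(A) = 7/2 = 7/2.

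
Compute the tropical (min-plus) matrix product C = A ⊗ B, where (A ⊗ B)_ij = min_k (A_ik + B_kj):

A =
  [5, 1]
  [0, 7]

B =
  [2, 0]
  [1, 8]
A ⊗ B =
  [2, 5]
  [2, 0]

Apply the min-plus product entry-by-entry:
  C[0][0] = min over k of (A[0][0] + B[0][0] = 5 + 2 = 7, A[0][1] + B[1][0] = 1 + 1 = 2) = 2 (attained at k = 1)
  C[0][1] = min over k of (A[0][0] + B[0][1] = 5 + 0 = 5, A[0][1] + B[1][1] = 1 + 8 = 9) = 5 (attained at k = 0)
  C[1][0] = min over k of (A[1][0] + B[0][0] = 0 + 2 = 2, A[1][1] + B[1][0] = 7 + 1 = 8) = 2 (attained at k = 0)
  C[1][1] = min over k of (A[1][0] + B[0][1] = 0 + 0 = 0, A[1][1] + B[1][1] = 7 + 8 = 15) = 0 (attained at k = 0)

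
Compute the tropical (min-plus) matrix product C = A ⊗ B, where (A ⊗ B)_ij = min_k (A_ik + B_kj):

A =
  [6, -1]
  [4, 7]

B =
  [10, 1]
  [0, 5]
A ⊗ B =
  [-1, 4]
  [7, 5]

Apply the min-plus product entry-by-entry:
  C[0][0] = min over k of (A[0][0] + B[0][0] = 6 + 10 = 16, A[0][1] + B[1][0] = -1 + 0 = -1) = -1 (attained at k = 1)
  C[0][1] = min over k of (A[0][0] + B[0][1] = 6 + 1 = 7, A[0][1] + B[1][1] = -1 + 5 = 4) = 4 (attained at k = 1)
  C[1][0] = min over k of (A[1][0] + B[0][0] = 4 + 10 = 14, A[1][1] + B[1][0] = 7 + 0 = 7) = 7 (attained at k = 1)
  C[1][1] = min over k of (A[1][0] + B[0][1] = 4 + 1 = 5, A[1][1] + B[1][1] = 7 + 5 = 12) = 5 (attained at k = 0)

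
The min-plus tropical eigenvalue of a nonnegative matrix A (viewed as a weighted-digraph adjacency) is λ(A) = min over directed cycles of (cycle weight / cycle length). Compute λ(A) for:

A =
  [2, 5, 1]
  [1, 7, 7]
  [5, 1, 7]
λ(A) = 1

Enumerate directed cycles and compute their means (weight / length). Sample:
  cycle 0 → 0: weight = 2, length = 1, mean = 2/1 ≈ 2.000
  cycle 1 → 1: weight = 7, length = 1, mean = 7/1 ≈ 7.000
  cycle 2 → 2: weight = 7, length = 1, mean = 7/1 ≈ 7.000
  cycle 0 → 1 → 0: weight = 6, length = 2, mean = 6/2 ≈ 3.000
  cycle 0 → 2 → 0: weight = 6, length = 2, mean = 6/2 ≈ 3.000
  cycle 1 → 0 → 1: weight = 6, length = 2, mean = 6/2 ≈ 3.000
Minimum mean = 1.000, attained e.g. along the cycle 0 → 2 → 1 → 0 with weight 3 and length 3. So λ(A) = 3/3 = 1.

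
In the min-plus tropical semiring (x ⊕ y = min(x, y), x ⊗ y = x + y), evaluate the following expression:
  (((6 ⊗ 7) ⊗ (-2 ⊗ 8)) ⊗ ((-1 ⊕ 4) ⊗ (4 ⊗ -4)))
(((6 ⊗ 7) ⊗ (-2 ⊗ 8)) ⊗ ((-1 ⊕ 4) ⊗ (4 ⊗ -4))) = 18

Expand innermost to outermost. Recall ⊕ takes the minimum of its arguments and ⊗ takes their sum. Working out the expression (((6 ⊗ 7) ⊗ (-2 ⊗ 8)) ⊗ ((-1 ⊕ 4) ⊗ (4 ⊗ -4))) gives 18.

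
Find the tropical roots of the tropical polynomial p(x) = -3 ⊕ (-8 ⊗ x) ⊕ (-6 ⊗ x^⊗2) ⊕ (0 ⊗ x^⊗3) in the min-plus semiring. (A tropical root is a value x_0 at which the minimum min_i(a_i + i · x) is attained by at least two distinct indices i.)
Roots: {-6, -2, 5}

Each tropical root is a break point of the lower envelope of the lines y = a_i + i · x (there are 4 lines, with slopes 0, 1, ..., 3). Only the lines that attain the minimum somewhere contribute to roots; other lines are dominated. Here the surviving (envelope) indices are i = 3, i = 2, i = 1, i = 0.
Intersections between consecutive envelope lines give the roots: for adjacent envelope indices i < j the intersection is x = (a_i − a_j) / (j − i). Reading off the sorted break points: {-6, -2, 5}.
Verification: at each break x_0, at least two indices attain the minimum of min_i(a_i + i · x_0).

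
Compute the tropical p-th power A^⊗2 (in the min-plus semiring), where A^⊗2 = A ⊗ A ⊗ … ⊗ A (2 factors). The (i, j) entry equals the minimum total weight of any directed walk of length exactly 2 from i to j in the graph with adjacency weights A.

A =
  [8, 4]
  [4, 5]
A^⊗2 =
  [8, 9]
  [9, 8]

Each entry (A^⊗2)_ij equals the minimum over all length-2 walks i = v_0 → v_1 → … → v_2 = j of Σ_t A[v_t][v_{t+1}]. For example, for (i, j) = (0, 1) we minimise over 2 possible intermediate vertex sequences; the minimum is 9, attained along the walk 0 → 1 → 1.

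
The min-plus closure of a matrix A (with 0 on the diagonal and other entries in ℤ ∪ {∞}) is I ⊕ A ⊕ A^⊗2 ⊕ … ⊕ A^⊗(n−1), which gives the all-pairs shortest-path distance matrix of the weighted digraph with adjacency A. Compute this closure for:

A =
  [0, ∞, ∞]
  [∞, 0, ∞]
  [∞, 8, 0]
Closure =
  [0, ∞, ∞]
  [∞, 0, ∞]
  [∞, 8, 0]

This is the Floyd-Warshall all-pairs shortest-path computation. For each intermediate vertex k = 0, 1, …, 2, update dist[i][j] ← min(dist[i][j], dist[i][k] + dist[k][j]). The final matrix gives, for each (i, j), the minimum total weight of any directed path from i to j (possibly empty when i = j).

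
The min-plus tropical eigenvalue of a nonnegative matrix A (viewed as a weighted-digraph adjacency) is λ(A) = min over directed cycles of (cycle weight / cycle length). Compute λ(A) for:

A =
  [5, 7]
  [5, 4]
λ(A) = 4

Enumerate directed cycles and compute their means (weight / length). Sample:
  cycle 0 → 0: weight = 5, length = 1, mean = 5/1 ≈ 5.000
  cycle 1 → 1: weight = 4, length = 1, mean = 4/1 ≈ 4.000
  cycle 0 → 1 → 0: weight = 12, length = 2, mean = 12/2 ≈ 6.000
  cycle 1 → 0 → 1: weight = 12, length = 2, mean = 12/2 ≈ 6.000
Minimum mean = 4.000, attained e.g. along the cycle 1 → 1 with weight 4 and length 1. So λ(A) = 4/1 = 4.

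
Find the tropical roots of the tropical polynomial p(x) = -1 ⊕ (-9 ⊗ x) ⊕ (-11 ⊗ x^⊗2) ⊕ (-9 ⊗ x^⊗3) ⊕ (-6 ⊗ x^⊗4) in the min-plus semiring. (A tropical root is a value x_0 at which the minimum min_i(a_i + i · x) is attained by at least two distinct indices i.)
Roots: {-3, -2, 2, 8}

Each tropical root is a break point of the lower envelope of the lines y = a_i + i · x (there are 5 lines, with slopes 0, 1, ..., 4). Only the lines that attain the minimum somewhere contribute to roots; other lines are dominated. Here the surviving (envelope) indices are i = 4, i = 3, i = 2, i = 1, i = 0.
Intersections between consecutive envelope lines give the roots: for adjacent envelope indices i < j the intersection is x = (a_i − a_j) / (j − i). Reading off the sorted break points: {-3, -2, 2, 8}.
Verification: at each break x_0, at least two indices attain the minimum of min_i(a_i + i · x_0).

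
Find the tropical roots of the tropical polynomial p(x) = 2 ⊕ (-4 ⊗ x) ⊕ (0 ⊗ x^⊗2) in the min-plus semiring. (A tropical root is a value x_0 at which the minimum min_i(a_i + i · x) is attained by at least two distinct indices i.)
Roots: {-4, 6}

Each tropical root is a break point of the lower envelope of the lines y = a_i + i · x (there are 3 lines, with slopes 0, 1, ..., 2). Only the lines that attain the minimum somewhere contribute to roots; other lines are dominated. Here the surviving (envelope) indices are i = 2, i = 1, i = 0.
Intersections between consecutive envelope lines give the roots: for adjacent envelope indices i < j the intersection is x = (a_i − a_j) / (j − i). Reading off the sorted break points: {-4, 6}.
Verification: at each break x_0, at least two indices attain the minimum of min_i(a_i + i · x_0).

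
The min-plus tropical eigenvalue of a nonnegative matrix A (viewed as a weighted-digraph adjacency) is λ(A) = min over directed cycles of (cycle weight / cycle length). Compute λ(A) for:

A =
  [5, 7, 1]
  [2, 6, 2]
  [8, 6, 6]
λ(A) = 3

Enumerate directed cycles and compute their means (weight / length). Sample:
  cycle 0 → 0: weight = 5, length = 1, mean = 5/1 ≈ 5.000
  cycle 1 → 1: weight = 6, length = 1, mean = 6/1 ≈ 6.000
  cycle 2 → 2: weight = 6, length = 1, mean = 6/1 ≈ 6.000
  cycle 0 → 1 → 0: weight = 9, length = 2, mean = 9/2 ≈ 4.500
  cycle 0 → 2 → 0: weight = 9, length = 2, mean = 9/2 ≈ 4.500
  cycle 1 → 0 → 1: weight = 9, length = 2, mean = 9/2 ≈ 4.500
Minimum mean = 3.000, attained e.g. along the cycle 0 → 2 → 1 → 0 with weight 9 and length 3. So λ(A) = 9/3 = 3.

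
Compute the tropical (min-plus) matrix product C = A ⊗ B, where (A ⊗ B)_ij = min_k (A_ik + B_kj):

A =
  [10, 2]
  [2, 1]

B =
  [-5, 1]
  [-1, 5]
A ⊗ B =
  [1, 7]
  [-3, 3]

Apply the min-plus product entry-by-entry:
  C[0][0] = min over k of (A[0][0] + B[0][0] = 10 + -5 = 5, A[0][1] + B[1][0] = 2 + -1 = 1) = 1 (attained at k = 1)
  C[0][1] = min over k of (A[0][0] + B[0][1] = 10 + 1 = 11, A[0][1] + B[1][1] = 2 + 5 = 7) = 7 (attained at k = 1)
  C[1][0] = min over k of (A[1][0] + B[0][0] = 2 + -5 = -3, A[1][1] + B[1][0] = 1 + -1 = 0) = -3 (attained at k = 0)
  C[1][1] = min over k of (A[1][0] + B[0][1] = 2 + 1 = 3, A[1][1] + B[1][1] = 1 + 5 = 6) = 3 (attained at k = 0)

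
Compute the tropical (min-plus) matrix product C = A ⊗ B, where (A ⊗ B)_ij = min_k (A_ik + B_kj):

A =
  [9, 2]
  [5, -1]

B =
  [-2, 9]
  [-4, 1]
A ⊗ B =
  [-2, 3]
  [-5, 0]

Apply the min-plus product entry-by-entry:
  C[0][0] = min over k of (A[0][0] + B[0][0] = 9 + -2 = 7, A[0][1] + B[1][0] = 2 + -4 = -2) = -2 (attained at k = 1)
  C[0][1] = min over k of (A[0][0] + B[0][1] = 9 + 9 = 18, A[0][1] + B[1][1] = 2 + 1 = 3) = 3 (attained at k = 1)
  C[1][0] = min over k of (A[1][0] + B[0][0] = 5 + -2 = 3, A[1][1] + B[1][0] = -1 + -4 = -5) = -5 (attained at k = 1)
  C[1][1] = min over k of (A[1][0] + B[0][1] = 5 + 9 = 14, A[1][1] + B[1][1] = -1 + 1 = 0) = 0 (attained at k = 1)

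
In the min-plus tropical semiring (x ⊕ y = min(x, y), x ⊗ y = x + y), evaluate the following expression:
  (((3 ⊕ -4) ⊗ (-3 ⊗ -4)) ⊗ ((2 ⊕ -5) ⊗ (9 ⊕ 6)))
(((3 ⊕ -4) ⊗ (-3 ⊗ -4)) ⊗ ((2 ⊕ -5) ⊗ (9 ⊕ 6))) = -10

Expand innermost to outermost. Recall ⊕ takes the minimum of its arguments and ⊗ takes their sum. Working out the expression (((3 ⊕ -4) ⊗ (-3 ⊗ -4)) ⊗ ((2 ⊕ -5) ⊗ (9 ⊕ 6))) gives -10.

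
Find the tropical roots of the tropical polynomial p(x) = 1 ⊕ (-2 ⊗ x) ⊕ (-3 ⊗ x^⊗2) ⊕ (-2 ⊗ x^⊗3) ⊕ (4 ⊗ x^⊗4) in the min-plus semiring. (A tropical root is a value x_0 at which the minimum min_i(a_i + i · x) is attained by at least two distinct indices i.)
Roots: {-6, -1, 1, 3}

Each tropical root is a break point of the lower envelope of the lines y = a_i + i · x (there are 5 lines, with slopes 0, 1, ..., 4). Only the lines that attain the minimum somewhere contribute to roots; other lines are dominated. Here the surviving (envelope) indices are i = 4, i = 3, i = 2, i = 1, i = 0.
Intersections between consecutive envelope lines give the roots: for adjacent envelope indices i < j the intersection is x = (a_i − a_j) / (j − i). Reading off the sorted break points: {-6, -1, 1, 3}.
Verification: at each break x_0, at least two indices attain the minimum of min_i(a_i + i · x_0).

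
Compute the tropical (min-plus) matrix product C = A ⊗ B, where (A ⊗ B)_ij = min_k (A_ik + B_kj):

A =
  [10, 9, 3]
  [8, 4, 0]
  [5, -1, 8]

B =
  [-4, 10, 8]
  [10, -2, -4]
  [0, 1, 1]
A ⊗ B =
  [3, 4, 4]
  [0, 1, 0]
  [1, -3, -5]

Apply the min-plus product entry-by-entry:
  C[0][0] = min over k of (A[0][0] + B[0][0] = 10 + -4 = 6, A[0][1] + B[1][0] = 9 + 10 = 19, A[0][2] + B[2][0] = 3 + 0 = 3) = 3 (attained at k = 2)
  C[0][1] = min over k of (A[0][0] + B[0][1] = 10 + 10 = 20, A[0][1] + B[1][1] = 9 + -2 = 7, A[0][2] + B[2][1] = 3 + 1 = 4) = 4 (attained at k = 2)
  C[0][2] = min over k of (A[0][0] + B[0][2] = 10 + 8 = 18, A[0][1] + B[1][2] = 9 + -4 = 5, A[0][2] + B[2][2] = 3 + 1 = 4) = 4 (attained at k = 2)
  C[1][0] = min over k of (A[1][0] + B[0][0] = 8 + -4 = 4, A[1][1] + B[1][0] = 4 + 10 = 14, A[1][2] + B[2][0] = 0 + 0 = 0) = 0 (attained at k = 2)
  C[1][1] = min over k of (A[1][0] + B[0][1] = 8 + 10 = 18, A[1][1] + B[1][1] = 4 + -2 = 2, A[1][2] + B[2][1] = 0 + 1 = 1) = 1 (attained at k = 2)
  C[1][2] = min over k of (A[1][0] + B[0][2] = 8 + 8 = 16, A[1][1] + B[1][2] = 4 + -4 = 0, A[1][2] + B[2][2] = 0 + 1 = 1) = 0 (attained at k = 1)
  C[2][0] = min over k of (A[2][0] + B[0][0] = 5 + -4 = 1, A[2][1] + B[1][0] = -1 + 10 = 9, A[2][2] + B[2][0] = 8 + 0 = 8) = 1 (attained at k = 0)
  C[2][1] = min over k of (A[2][0] + B[0][1] = 5 + 10 = 15, A[2][1] + B[1][1] = -1 + -2 = -3, A[2][2] + B[2][1] = 8 + 1 = 9) = -3 (attained at k = 1)
  C[2][2] = min over k of (A[2][0] + B[0][2] = 5 + 8 = 13, A[2][1] + B[1][2] = -1 + -4 = -5, A[2][2] + B[2][2] = 8 + 1 = 9) = -5 (attained at k = 1)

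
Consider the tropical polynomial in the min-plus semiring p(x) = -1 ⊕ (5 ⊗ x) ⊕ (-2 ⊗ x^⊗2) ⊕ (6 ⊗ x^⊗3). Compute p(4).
p(4) = -1

A tropical monomial a ⊗ x^⊗i evaluates to a + i · x. Evaluating each term at x = 4:
  Term 0 contributes -1 + 0 · 4 = -1
  Term 1 contributes 5 + 1 · 4 = 9
  Term 2 contributes -2 + 2 · 4 = 6
  Term 3 contributes 6 + 3 · 4 = 18
p(4) = ⊕ of these = min[-1, 9, 6, 18] = -1.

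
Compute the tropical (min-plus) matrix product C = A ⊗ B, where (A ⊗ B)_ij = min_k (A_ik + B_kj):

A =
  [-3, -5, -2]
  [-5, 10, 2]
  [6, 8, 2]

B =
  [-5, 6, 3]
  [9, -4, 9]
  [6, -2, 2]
A ⊗ B =
  [-8, -9, 0]
  [-10, 0, -2]
  [1, 0, 4]

Apply the min-plus product entry-by-entry:
  C[0][0] = min over k of (A[0][0] + B[0][0] = -3 + -5 = -8, A[0][1] + B[1][0] = -5 + 9 = 4, A[0][2] + B[2][0] = -2 + 6 = 4) = -8 (attained at k = 0)
  C[0][1] = min over k of (A[0][0] + B[0][1] = -3 + 6 = 3, A[0][1] + B[1][1] = -5 + -4 = -9, A[0][2] + B[2][1] = -2 + -2 = -4) = -9 (attained at k = 1)
  C[0][2] = min over k of (A[0][0] + B[0][2] = -3 + 3 = 0, A[0][1] + B[1][2] = -5 + 9 = 4, A[0][2] + B[2][2] = -2 + 2 = 0) = 0 (attained at k = 0)
  C[1][0] = min over k of (A[1][0] + B[0][0] = -5 + -5 = -10, A[1][1] + B[1][0] = 10 + 9 = 19, A[1][2] + B[2][0] = 2 + 6 = 8) = -10 (attained at k = 0)
  C[1][1] = min over k of (A[1][0] + B[0][1] = -5 + 6 = 1, A[1][1] + B[1][1] = 10 + -4 = 6, A[1][2] + B[2][1] = 2 + -2 = 0) = 0 (attained at k = 2)
  C[1][2] = min over k of (A[1][0] + B[0][2] = -5 + 3 = -2, A[1][1] + B[1][2] = 10 + 9 = 19, A[1][2] + B[2][2] = 2 + 2 = 4) = -2 (attained at k = 0)
  C[2][0] = min over k of (A[2][0] + B[0][0] = 6 + -5 = 1, A[2][1] + B[1][0] = 8 + 9 = 17, A[2][2] + B[2][0] = 2 + 6 = 8) = 1 (attained at k = 0)
  C[2][1] = min over k of (A[2][0] + B[0][1] = 6 + 6 = 12, A[2][1] + B[1][1] = 8 + -4 = 4, A[2][2] + B[2][1] = 2 + -2 = 0) = 0 (attained at k = 2)
  C[2][2] = min over k of (A[2][0] + B[0][2] = 6 + 3 = 9, A[2][1] + B[1][2] = 8 + 9 = 17, A[2][2] + B[2][2] = 2 + 2 = 4) = 4 (attained at k = 2)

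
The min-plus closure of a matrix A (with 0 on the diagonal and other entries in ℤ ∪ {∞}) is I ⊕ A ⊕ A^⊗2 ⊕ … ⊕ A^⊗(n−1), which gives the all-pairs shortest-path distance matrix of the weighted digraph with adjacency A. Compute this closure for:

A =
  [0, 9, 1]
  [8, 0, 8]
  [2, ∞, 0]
Closure =
  [0, 9, 1]
  [8, 0, 8]
  [2, 11, 0]

This is the Floyd-Warshall all-pairs shortest-path computation. For each intermediate vertex k = 0, 1, …, 2, update dist[i][j] ← min(dist[i][j], dist[i][k] + dist[k][j]). The final matrix gives, for each (i, j), the minimum total weight of any directed path from i to j (possibly empty when i = j).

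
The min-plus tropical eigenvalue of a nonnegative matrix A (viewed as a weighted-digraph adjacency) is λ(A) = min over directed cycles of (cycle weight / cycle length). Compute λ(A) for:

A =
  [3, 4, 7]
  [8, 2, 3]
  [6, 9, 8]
λ(A) = 2

Enumerate directed cycles and compute their means (weight / length). Sample:
  cycle 0 → 0: weight = 3, length = 1, mean = 3/1 ≈ 3.000
  cycle 1 → 1: weight = 2, length = 1, mean = 2/1 ≈ 2.000
  cycle 2 → 2: weight = 8, length = 1, mean = 8/1 ≈ 8.000
  cycle 0 → 1 → 0: weight = 12, length = 2, mean = 12/2 ≈ 6.000
  cycle 0 → 2 → 0: weight = 13, length = 2, mean = 13/2 ≈ 6.500
  cycle 1 → 0 → 1: weight = 12, length = 2, mean = 12/2 ≈ 6.000
Minimum mean = 2.000, attained e.g. along the cycle 1 → 1 with weight 2 and length 1. So λ(A) = 2/1 = 2.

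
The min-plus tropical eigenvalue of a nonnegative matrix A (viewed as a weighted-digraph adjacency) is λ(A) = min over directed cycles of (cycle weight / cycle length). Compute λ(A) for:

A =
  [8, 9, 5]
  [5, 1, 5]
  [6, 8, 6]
λ(A) = 1

Enumerate directed cycles and compute their means (weight / length). Sample:
  cycle 0 → 0: weight = 8, length = 1, mean = 8/1 ≈ 8.000
  cycle 1 → 1: weight = 1, length = 1, mean = 1/1 ≈ 1.000
  cycle 2 → 2: weight = 6, length = 1, mean = 6/1 ≈ 6.000
  cycle 0 → 1 → 0: weight = 14, length = 2, mean = 14/2 ≈ 7.000
  cycle 0 → 2 → 0: weight = 11, length = 2, mean = 11/2 ≈ 5.500
  cycle 1 → 0 → 1: weight = 14, length = 2, mean = 14/2 ≈ 7.000
Minimum mean = 1.000, attained e.g. along the cycle 1 → 1 with weight 1 and length 1. So λ(A) = 1/1 = 1.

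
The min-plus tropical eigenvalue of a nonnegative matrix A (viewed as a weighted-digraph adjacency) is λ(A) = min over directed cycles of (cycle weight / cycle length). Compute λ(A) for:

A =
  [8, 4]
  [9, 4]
λ(A) = 4

Enumerate directed cycles and compute their means (weight / length). Sample:
  cycle 0 → 0: weight = 8, length = 1, mean = 8/1 ≈ 8.000
  cycle 1 → 1: weight = 4, length = 1, mean = 4/1 ≈ 4.000
  cycle 0 → 1 → 0: weight = 13, length = 2, mean = 13/2 ≈ 6.500
  cycle 1 → 0 → 1: weight = 13, length = 2, mean = 13/2 ≈ 6.500
Minimum mean = 4.000, attained e.g. along the cycle 1 → 1 with weight 4 and length 1. So λ(A) = 4/1 = 4.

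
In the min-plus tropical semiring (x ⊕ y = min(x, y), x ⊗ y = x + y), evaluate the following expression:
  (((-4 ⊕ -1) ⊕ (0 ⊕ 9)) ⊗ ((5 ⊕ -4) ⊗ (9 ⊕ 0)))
(((-4 ⊕ -1) ⊕ (0 ⊕ 9)) ⊗ ((5 ⊕ -4) ⊗ (9 ⊕ 0))) = -8

Expand innermost to outermost. Recall ⊕ takes the minimum of its arguments and ⊗ takes their sum. Working out the expression (((-4 ⊕ -1) ⊕ (0 ⊕ 9)) ⊗ ((5 ⊕ -4) ⊗ (9 ⊕ 0))) gives -8.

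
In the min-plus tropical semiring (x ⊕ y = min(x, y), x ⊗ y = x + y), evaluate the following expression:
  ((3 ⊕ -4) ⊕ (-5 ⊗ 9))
((3 ⊕ -4) ⊕ (-5 ⊗ 9)) = -4

Expand innermost to outermost. Recall ⊕ takes the minimum of its arguments and ⊗ takes their sum. Working out the expression ((3 ⊕ -4) ⊕ (-5 ⊗ 9)) gives -4.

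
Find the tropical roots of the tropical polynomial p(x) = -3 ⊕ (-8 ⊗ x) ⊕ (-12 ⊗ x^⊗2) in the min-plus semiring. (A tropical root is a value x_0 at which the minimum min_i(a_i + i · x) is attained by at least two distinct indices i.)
Roots: {4, 5}

Each tropical root is a break point of the lower envelope of the lines y = a_i + i · x (there are 3 lines, with slopes 0, 1, ..., 2). Only the lines that attain the minimum somewhere contribute to roots; other lines are dominated. Here the surviving (envelope) indices are i = 2, i = 1, i = 0.
Intersections between consecutive envelope lines give the roots: for adjacent envelope indices i < j the intersection is x = (a_i − a_j) / (j − i). Reading off the sorted break points: {4, 5}.
Verification: at each break x_0, at least two indices attain the minimum of min_i(a_i + i · x_0).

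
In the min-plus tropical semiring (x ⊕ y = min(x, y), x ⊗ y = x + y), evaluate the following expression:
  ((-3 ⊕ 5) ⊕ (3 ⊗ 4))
((-3 ⊕ 5) ⊕ (3 ⊗ 4)) = -3

Expand innermost to outermost. Recall ⊕ takes the minimum of its arguments and ⊗ takes their sum. Working out the expression ((-3 ⊕ 5) ⊕ (3 ⊗ 4)) gives -3.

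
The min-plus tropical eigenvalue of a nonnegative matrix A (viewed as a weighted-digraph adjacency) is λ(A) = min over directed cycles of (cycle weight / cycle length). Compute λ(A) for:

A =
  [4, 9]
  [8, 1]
λ(A) = 1

Enumerate directed cycles and compute their means (weight / length). Sample:
  cycle 0 → 0: weight = 4, length = 1, mean = 4/1 ≈ 4.000
  cycle 1 → 1: weight = 1, length = 1, mean = 1/1 ≈ 1.000
  cycle 0 → 1 → 0: weight = 17, length = 2, mean = 17/2 ≈ 8.500
  cycle 1 → 0 → 1: weight = 17, length = 2, mean = 17/2 ≈ 8.500
Minimum mean = 1.000, attained e.g. along the cycle 1 → 1 with weight 1 and length 1. So λ(A) = 1/1 = 1.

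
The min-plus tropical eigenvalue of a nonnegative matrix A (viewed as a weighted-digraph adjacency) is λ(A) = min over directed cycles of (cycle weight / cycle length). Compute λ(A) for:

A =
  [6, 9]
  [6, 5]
λ(A) = 5

Enumerate directed cycles and compute their means (weight / length). Sample:
  cycle 0 → 0: weight = 6, length = 1, mean = 6/1 ≈ 6.000
  cycle 1 → 1: weight = 5, length = 1, mean = 5/1 ≈ 5.000
  cycle 0 → 1 → 0: weight = 15, length = 2, mean = 15/2 ≈ 7.500
  cycle 1 → 0 → 1: weight = 15, length = 2, mean = 15/2 ≈ 7.500
Minimum mean = 5.000, attained e.g. along the cycle 1 → 1 with weight 5 and length 1. So λ(A) = 5/1 = 5.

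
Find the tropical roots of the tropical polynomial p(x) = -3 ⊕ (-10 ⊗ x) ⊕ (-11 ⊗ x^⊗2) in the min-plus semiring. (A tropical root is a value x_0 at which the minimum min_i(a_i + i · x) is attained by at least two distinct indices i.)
Roots: {1, 7}

Each tropical root is a break point of the lower envelope of the lines y = a_i + i · x (there are 3 lines, with slopes 0, 1, ..., 2). Only the lines that attain the minimum somewhere contribute to roots; other lines are dominated. Here the surviving (envelope) indices are i = 2, i = 1, i = 0.
Intersections between consecutive envelope lines give the roots: for adjacent envelope indices i < j the intersection is x = (a_i − a_j) / (j − i). Reading off the sorted break points: {1, 7}.
Verification: at each break x_0, at least two indices attain the minimum of min_i(a_i + i · x_0).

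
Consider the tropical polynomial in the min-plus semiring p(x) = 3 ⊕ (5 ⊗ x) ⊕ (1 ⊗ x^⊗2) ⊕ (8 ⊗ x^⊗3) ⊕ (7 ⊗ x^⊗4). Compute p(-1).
p(-1) = -1

A tropical monomial a ⊗ x^⊗i evaluates to a + i · x. Evaluating each term at x = -1:
  Term 0 contributes 3 + 0 · -1 = 3
  Term 1 contributes 5 + 1 · -1 = 4
  Term 2 contributes 1 + 2 · -1 = -1
  Term 3 contributes 8 + 3 · -1 = 5
  Term 4 contributes 7 + 4 · -1 = 3
p(-1) = ⊕ of these = min[3, 4, -1, 5, 3] = -1.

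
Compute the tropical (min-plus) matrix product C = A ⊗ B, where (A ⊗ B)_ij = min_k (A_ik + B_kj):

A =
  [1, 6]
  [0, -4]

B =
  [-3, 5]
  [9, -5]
A ⊗ B =
  [-2, 1]
  [-3, -9]

Apply the min-plus product entry-by-entry:
  C[0][0] = min over k of (A[0][0] + B[0][0] = 1 + -3 = -2, A[0][1] + B[1][0] = 6 + 9 = 15) = -2 (attained at k = 0)
  C[0][1] = min over k of (A[0][0] + B[0][1] = 1 + 5 = 6, A[0][1] + B[1][1] = 6 + -5 = 1) = 1 (attained at k = 1)
  C[1][0] = min over k of (A[1][0] + B[0][0] = 0 + -3 = -3, A[1][1] + B[1][0] = -4 + 9 = 5) = -3 (attained at k = 0)
  C[1][1] = min over k of (A[1][0] + B[0][1] = 0 + 5 = 5, A[1][1] + B[1][1] = -4 + -5 = -9) = -9 (attained at k = 1)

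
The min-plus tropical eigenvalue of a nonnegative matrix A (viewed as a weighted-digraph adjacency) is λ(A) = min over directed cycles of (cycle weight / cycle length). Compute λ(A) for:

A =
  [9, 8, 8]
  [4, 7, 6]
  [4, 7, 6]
λ(A) = 6

Enumerate directed cycles and compute their means (weight / length). Sample:
  cycle 0 → 0: weight = 9, length = 1, mean = 9/1 ≈ 9.000
  cycle 1 → 1: weight = 7, length = 1, mean = 7/1 ≈ 7.000
  cycle 2 → 2: weight = 6, length = 1, mean = 6/1 ≈ 6.000
  cycle 0 → 1 → 0: weight = 12, length = 2, mean = 12/2 ≈ 6.000
  cycle 0 → 2 → 0: weight = 12, length = 2, mean = 12/2 ≈ 6.000
  cycle 1 → 0 → 1: weight = 12, length = 2, mean = 12/2 ≈ 6.000
Minimum mean = 6.000, attained e.g. along the cycle 2 → 2 with weight 6 and length 1. So λ(A) = 6/1 = 6.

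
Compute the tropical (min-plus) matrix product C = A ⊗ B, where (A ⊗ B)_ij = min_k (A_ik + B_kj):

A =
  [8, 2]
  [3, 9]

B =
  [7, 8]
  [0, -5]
A ⊗ B =
  [2, -3]
  [9, 4]

Apply the min-plus product entry-by-entry:
  C[0][0] = min over k of (A[0][0] + B[0][0] = 8 + 7 = 15, A[0][1] + B[1][0] = 2 + 0 = 2) = 2 (attained at k = 1)
  C[0][1] = min over k of (A[0][0] + B[0][1] = 8 + 8 = 16, A[0][1] + B[1][1] = 2 + -5 = -3) = -3 (attained at k = 1)
  C[1][0] = min over k of (A[1][0] + B[0][0] = 3 + 7 = 10, A[1][1] + B[1][0] = 9 + 0 = 9) = 9 (attained at k = 1)
  C[1][1] = min over k of (A[1][0] + B[0][1] = 3 + 8 = 11, A[1][1] + B[1][1] = 9 + -5 = 4) = 4 (attained at k = 1)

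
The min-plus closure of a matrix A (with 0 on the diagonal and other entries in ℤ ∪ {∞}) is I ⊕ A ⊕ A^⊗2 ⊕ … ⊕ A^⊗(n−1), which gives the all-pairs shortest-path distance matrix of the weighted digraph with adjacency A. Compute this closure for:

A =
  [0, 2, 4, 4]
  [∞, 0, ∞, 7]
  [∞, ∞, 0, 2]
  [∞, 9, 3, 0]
Closure =
  [0, 2, 4, 4]
  [∞, 0, 10, 7]
  [∞, 11, 0, 2]
  [∞, 9, 3, 0]

This is the Floyd-Warshall all-pairs shortest-path computation. For each intermediate vertex k = 0, 1, …, 3, update dist[i][j] ← min(dist[i][j], dist[i][k] + dist[k][j]). The final matrix gives, for each (i, j), the minimum total weight of any directed path from i to j (possibly empty when i = j).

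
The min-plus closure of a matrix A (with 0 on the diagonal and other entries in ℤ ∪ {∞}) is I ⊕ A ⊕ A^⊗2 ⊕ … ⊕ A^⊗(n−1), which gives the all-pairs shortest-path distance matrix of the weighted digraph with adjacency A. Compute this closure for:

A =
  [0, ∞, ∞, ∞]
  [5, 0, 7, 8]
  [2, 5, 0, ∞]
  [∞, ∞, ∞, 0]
Closure =
  [0, ∞, ∞, ∞]
  [5, 0, 7, 8]
  [2, 5, 0, 13]
  [∞, ∞, ∞, 0]

This is the Floyd-Warshall all-pairs shortest-path computation. For each intermediate vertex k = 0, 1, …, 3, update dist[i][j] ← min(dist[i][j], dist[i][k] + dist[k][j]). The final matrix gives, for each (i, j), the minimum total weight of any directed path from i to j (possibly empty when i = j).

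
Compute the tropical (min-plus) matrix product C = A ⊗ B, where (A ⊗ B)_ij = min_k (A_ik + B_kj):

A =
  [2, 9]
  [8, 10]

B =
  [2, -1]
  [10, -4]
A ⊗ B =
  [4, 1]
  [10, 6]

Apply the min-plus product entry-by-entry:
  C[0][0] = min over k of (A[0][0] + B[0][0] = 2 + 2 = 4, A[0][1] + B[1][0] = 9 + 10 = 19) = 4 (attained at k = 0)
  C[0][1] = min over k of (A[0][0] + B[0][1] = 2 + -1 = 1, A[0][1] + B[1][1] = 9 + -4 = 5) = 1 (attained at k = 0)
  C[1][0] = min over k of (A[1][0] + B[0][0] = 8 + 2 = 10, A[1][1] + B[1][0] = 10 + 10 = 20) = 10 (attained at k = 0)
  C[1][1] = min over k of (A[1][0] + B[0][1] = 8 + -1 = 7, A[1][1] + B[1][1] = 10 + -4 = 6) = 6 (attained at k = 1)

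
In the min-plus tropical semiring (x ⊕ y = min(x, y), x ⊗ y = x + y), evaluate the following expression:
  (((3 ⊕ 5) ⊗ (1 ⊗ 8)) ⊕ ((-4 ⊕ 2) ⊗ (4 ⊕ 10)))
(((3 ⊕ 5) ⊗ (1 ⊗ 8)) ⊕ ((-4 ⊕ 2) ⊗ (4 ⊕ 10))) = 0

Expand innermost to outermost. Recall ⊕ takes the minimum of its arguments and ⊗ takes their sum. Working out the expression (((3 ⊕ 5) ⊗ (1 ⊗ 8)) ⊕ ((-4 ⊕ 2) ⊗ (4 ⊕ 10))) gives 0.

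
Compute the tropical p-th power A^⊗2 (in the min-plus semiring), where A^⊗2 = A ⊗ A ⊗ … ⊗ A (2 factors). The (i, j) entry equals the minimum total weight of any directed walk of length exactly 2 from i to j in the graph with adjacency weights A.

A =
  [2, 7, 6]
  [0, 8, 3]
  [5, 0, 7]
A^⊗2 =
  [4, 6, 8]
  [2, 3, 6]
  [0, 7, 3]

Each entry (A^⊗2)_ij equals the minimum over all length-2 walks i = v_0 → v_1 → … → v_2 = j of Σ_t A[v_t][v_{t+1}]. For example, for (i, j) = (0, 2) we minimise over 3 possible intermediate vertex sequences; the minimum is 8, attained along the walk 0 → 0 → 2.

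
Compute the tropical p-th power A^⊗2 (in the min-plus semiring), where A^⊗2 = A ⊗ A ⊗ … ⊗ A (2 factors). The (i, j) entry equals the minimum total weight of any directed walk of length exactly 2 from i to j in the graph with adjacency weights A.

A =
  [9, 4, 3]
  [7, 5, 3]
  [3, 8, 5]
A^⊗2 =
  [6, 9, 7]
  [6, 10, 8]
  [8, 7, 6]

Each entry (A^⊗2)_ij equals the minimum over all length-2 walks i = v_0 → v_1 → … → v_2 = j of Σ_t A[v_t][v_{t+1}]. For example, for (i, j) = (0, 2) we minimise over 3 possible intermediate vertex sequences; the minimum is 7, attained along the walk 0 → 1 → 2.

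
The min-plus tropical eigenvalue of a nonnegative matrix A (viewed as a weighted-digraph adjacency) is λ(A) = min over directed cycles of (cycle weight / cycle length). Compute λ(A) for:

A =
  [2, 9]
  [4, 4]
λ(A) = 2

Enumerate directed cycles and compute their means (weight / length). Sample:
  cycle 0 → 0: weight = 2, length = 1, mean = 2/1 ≈ 2.000
  cycle 1 → 1: weight = 4, length = 1, mean = 4/1 ≈ 4.000
  cycle 0 → 1 → 0: weight = 13, length = 2, mean = 13/2 ≈ 6.500
  cycle 1 → 0 → 1: weight = 13, length = 2, mean = 13/2 ≈ 6.500
Minimum mean = 2.000, attained e.g. along the cycle 0 → 0 with weight 2 and length 1. So λ(A) = 2/1 = 2.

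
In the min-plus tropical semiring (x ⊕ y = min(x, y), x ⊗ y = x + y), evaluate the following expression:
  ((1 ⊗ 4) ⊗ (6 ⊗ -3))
((1 ⊗ 4) ⊗ (6 ⊗ -3)) = 8

Expand innermost to outermost. Recall ⊕ takes the minimum of its arguments and ⊗ takes their sum. Working out the expression ((1 ⊗ 4) ⊗ (6 ⊗ -3)) gives 8.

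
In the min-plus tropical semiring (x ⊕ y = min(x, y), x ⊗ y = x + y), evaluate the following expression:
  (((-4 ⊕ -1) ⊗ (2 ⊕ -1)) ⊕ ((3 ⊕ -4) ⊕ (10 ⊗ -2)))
(((-4 ⊕ -1) ⊗ (2 ⊕ -1)) ⊕ ((3 ⊕ -4) ⊕ (10 ⊗ -2))) = -5

Expand innermost to outermost. Recall ⊕ takes the minimum of its arguments and ⊗ takes their sum. Working out the expression (((-4 ⊕ -1) ⊗ (2 ⊕ -1)) ⊕ ((3 ⊕ -4) ⊕ (10 ⊗ -2))) gives -5.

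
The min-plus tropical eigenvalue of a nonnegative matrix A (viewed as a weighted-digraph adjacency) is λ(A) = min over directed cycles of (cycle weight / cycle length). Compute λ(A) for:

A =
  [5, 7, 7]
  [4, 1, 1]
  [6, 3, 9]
λ(A) = 1

Enumerate directed cycles and compute their means (weight / length). Sample:
  cycle 0 → 0: weight = 5, length = 1, mean = 5/1 ≈ 5.000
  cycle 1 → 1: weight = 1, length = 1, mean = 1/1 ≈ 1.000
  cycle 2 → 2: weight = 9, length = 1, mean = 9/1 ≈ 9.000
  cycle 0 → 1 → 0: weight = 11, length = 2, mean = 11/2 ≈ 5.500
  cycle 0 → 2 → 0: weight = 13, length = 2, mean = 13/2 ≈ 6.500
  cycle 1 → 0 → 1: weight = 11, length = 2, mean = 11/2 ≈ 5.500
Minimum mean = 1.000, attained e.g. along the cycle 1 → 1 with weight 1 and length 1. So λ(A) = 1/1 = 1.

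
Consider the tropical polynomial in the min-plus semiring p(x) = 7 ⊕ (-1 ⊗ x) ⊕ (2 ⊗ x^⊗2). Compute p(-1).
p(-1) = -2

A tropical monomial a ⊗ x^⊗i evaluates to a + i · x. Evaluating each term at x = -1:
  Term 0 contributes 7 + 0 · -1 = 7
  Term 1 contributes -1 + 1 · -1 = -2
  Term 2 contributes 2 + 2 · -1 = 0
p(-1) = ⊕ of these = min[7, -2, 0] = -2.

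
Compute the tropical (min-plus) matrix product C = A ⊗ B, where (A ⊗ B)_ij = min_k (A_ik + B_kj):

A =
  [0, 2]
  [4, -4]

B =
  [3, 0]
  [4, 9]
A ⊗ B =
  [3, 0]
  [0, 4]

Apply the min-plus product entry-by-entry:
  C[0][0] = min over k of (A[0][0] + B[0][0] = 0 + 3 = 3, A[0][1] + B[1][0] = 2 + 4 = 6) = 3 (attained at k = 0)
  C[0][1] = min over k of (A[0][0] + B[0][1] = 0 + 0 = 0, A[0][1] + B[1][1] = 2 + 9 = 11) = 0 (attained at k = 0)
  C[1][0] = min over k of (A[1][0] + B[0][0] = 4 + 3 = 7, A[1][1] + B[1][0] = -4 + 4 = 0) = 0 (attained at k = 1)
  C[1][1] = min over k of (A[1][0] + B[0][1] = 4 + 0 = 4, A[1][1] + B[1][1] = -4 + 9 = 5) = 4 (attained at k = 0)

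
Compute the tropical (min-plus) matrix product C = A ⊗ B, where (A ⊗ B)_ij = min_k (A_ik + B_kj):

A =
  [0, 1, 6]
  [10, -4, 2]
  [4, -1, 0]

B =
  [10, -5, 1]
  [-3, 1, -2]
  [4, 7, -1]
A ⊗ B =
  [-2, -5, -1]
  [-7, -3, -6]
  [-4, -1, -3]

Apply the min-plus product entry-by-entry:
  C[0][0] = min over k of (A[0][0] + B[0][0] = 0 + 10 = 10, A[0][1] + B[1][0] = 1 + -3 = -2, A[0][2] + B[2][0] = 6 + 4 = 10) = -2 (attained at k = 1)
  C[0][1] = min over k of (A[0][0] + B[0][1] = 0 + -5 = -5, A[0][1] + B[1][1] = 1 + 1 = 2, A[0][2] + B[2][1] = 6 + 7 = 13) = -5 (attained at k = 0)
  C[0][2] = min over k of (A[0][0] + B[0][2] = 0 + 1 = 1, A[0][1] + B[1][2] = 1 + -2 = -1, A[0][2] + B[2][2] = 6 + -1 = 5) = -1 (attained at k = 1)
  C[1][0] = min over k of (A[1][0] + B[0][0] = 10 + 10 = 20, A[1][1] + B[1][0] = -4 + -3 = -7, A[1][2] + B[2][0] = 2 + 4 = 6) = -7 (attained at k = 1)
  C[1][1] = min over k of (A[1][0] + B[0][1] = 10 + -5 = 5, A[1][1] + B[1][1] = -4 + 1 = -3, A[1][2] + B[2][1] = 2 + 7 = 9) = -3 (attained at k = 1)
  C[1][2] = min over k of (A[1][0] + B[0][2] = 10 + 1 = 11, A[1][1] + B[1][2] = -4 + -2 = -6, A[1][2] + B[2][2] = 2 + -1 = 1) = -6 (attained at k = 1)
  C[2][0] = min over k of (A[2][0] + B[0][0] = 4 + 10 = 14, A[2][1] + B[1][0] = -1 + -3 = -4, A[2][2] + B[2][0] = 0 + 4 = 4) = -4 (attained at k = 1)
  C[2][1] = min over k of (A[2][0] + B[0][1] = 4 + -5 = -1, A[2][1] + B[1][1] = -1 + 1 = 0, A[2][2] + B[2][1] = 0 + 7 = 7) = -1 (attained at k = 0)
  C[2][2] = min over k of (A[2][0] + B[0][2] = 4 + 1 = 5, A[2][1] + B[1][2] = -1 + -2 = -3, A[2][2] + B[2][2] = 0 + -1 = -1) = -3 (attained at k = 1)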